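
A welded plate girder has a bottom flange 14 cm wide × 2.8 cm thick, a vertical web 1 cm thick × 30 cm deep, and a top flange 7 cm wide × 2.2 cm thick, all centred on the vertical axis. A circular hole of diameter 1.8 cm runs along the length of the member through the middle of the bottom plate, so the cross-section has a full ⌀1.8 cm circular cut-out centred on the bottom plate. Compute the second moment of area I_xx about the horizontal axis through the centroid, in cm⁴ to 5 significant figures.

Split into non-overlapping primitives; take the origin at the lower-left of the bounding box.
Bottom plate: 14 × 2.8, A = 39.2 cm², y = 1.4 cm, Ī = 25.61067 cm⁴.
Web plate: 1 × 30, A = 30 cm², y = 17.8 cm, Ī = 2 250 cm⁴.
Top plate: 7 × 2.2, A = 15.4 cm², y = 33.9 cm, Ī = 6.211333 cm⁴.
Hole (subtracted): ⌀1.8, A = 2.54469 cm², y = 1.4 cm, Ī = 0.5152997 cm⁴.
Centroid: ȳ = ΣA·y / ΣA = 13.4955 cm.
Transfer each piece to the horizontal axis through the centroid using Ī + A·d² with d = y − 13.4955:
  bottom plate: d = -12.0955 cm → contributes +5760.615 cm⁴
  web plate: d = 4.3045 cm → contributes +2805.862 cm⁴
  top plate: d = 20.4045 cm → contributes +6417.903 cm⁴
  hole: d = -12.0955 cm → contributes −372.8063 cm⁴
Total I = 14611.57 cm⁴.

I_xx ≈ 1.4612 × 10⁴ cm⁴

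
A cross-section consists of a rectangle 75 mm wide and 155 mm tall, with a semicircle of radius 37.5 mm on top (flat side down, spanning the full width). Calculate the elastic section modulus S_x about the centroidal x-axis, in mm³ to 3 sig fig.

S_x ≈ 3.97 × 10⁵ mm³

Treat the section as a set of non-overlapping primitives; coordinates are from the bounding-box lower-left.
Rectangular body: 75 × 155, A = 11 625 mm², y = 77.5 mm, Ī = 23 274 219 mm⁴.
Semicircular cap: semicircle r = 37.5, A = 2208.9 mm², y = 170.92 mm, Ī = 217 049 mm⁴.
Centroid: ȳ = ΣA·y / ΣA = 92.416 mm.
Transfer each piece to the centroidal x-axis using Ī + A·d² with d = y − 92.416:
  rectangular body: d = -14.916 mm → contributes +25 860 670 mm⁴
  semicircular cap: d = 78.499 mm → contributes +13 828 827 mm⁴
Total I = 39 689 497 mm⁴.
Extreme fibre distance c = 100.08 mm; S = I/c = 396 562 mm³.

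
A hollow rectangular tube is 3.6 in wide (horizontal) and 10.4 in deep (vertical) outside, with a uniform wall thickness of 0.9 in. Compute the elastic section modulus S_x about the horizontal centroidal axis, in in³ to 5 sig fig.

S_x ≈ 46.548 in³

Split into non-overlapping primitives; take the origin at the lower-left of the bounding box.
Outer rectangle: 3.6 × 10.4, A = 37.44 in², y = 5.2 in, Ī = 337.4592 in⁴.
Inner void (subtracted): 1.8 × 8.6, A = 15.48 in², y = 5.2 in, Ī = 95.4084 in⁴.
By symmetry the centroid is at mid-height, ȳ = 5.2 in.
All pieces are centred on the horizontal centroidal axis, so I = ΣĪ (holes subtracted) = 242.0508 in⁴.
Extreme fibre distance c = 5.2 in; S = I/c = 46.54823 in³.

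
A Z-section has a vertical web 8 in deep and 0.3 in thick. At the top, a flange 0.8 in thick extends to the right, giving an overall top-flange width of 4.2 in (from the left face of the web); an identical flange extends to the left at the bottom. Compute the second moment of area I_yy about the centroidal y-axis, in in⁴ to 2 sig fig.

I_yy ≈ 35 in⁴

Decompose the section into non-overlapping parts with the origin at the bottom-left of its bounding rectangle.
Web: 0.3 × 8, A = 2.4 in², x = 4.05 in, Ī = 0.018 in⁴.
Top flange (beyond web): 3.9 × 0.8, A = 3.12 in², x = 6.15 in, Ī = 3.955 in⁴.
Bottom flange (beyond web): 3.9 × 0.8, A = 3.12 in², x = 1.95 in, Ī = 3.955 in⁴.
Centroid: x̄ = ΣA·x / ΣA = 4.05 in.
Transfer each piece to the centroidal y-axis using Ī + A·d² with d = x − 4.05:
  web: d = 0 in → contributes +0.018 in⁴
  top flange (beyond web): d = 2.1 in → contributes +17.71 in⁴
  bottom flange (beyond web): d = -2.1 in → contributes +17.71 in⁴
Total I = 35.45 in⁴.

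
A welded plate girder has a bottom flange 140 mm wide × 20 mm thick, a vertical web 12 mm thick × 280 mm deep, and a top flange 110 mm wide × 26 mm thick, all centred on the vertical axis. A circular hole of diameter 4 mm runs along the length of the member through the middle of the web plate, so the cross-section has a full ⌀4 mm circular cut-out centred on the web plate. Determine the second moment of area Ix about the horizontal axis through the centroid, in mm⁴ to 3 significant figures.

Ix ≈ 1.52 × 10⁸ mm⁴

Split into non-overlapping primitives; take the origin at the lower-left of the bounding box.
Bottom plate: 140 × 20, A = 2 800 mm², y = 10 mm, Ī = 93 333 mm⁴.
Web plate: 12 × 280, A = 3 360 mm², y = 160 mm, Ī = 21 952 000 mm⁴.
Top plate: 110 × 26, A = 2 860 mm², y = 313 mm, Ī = 161 113 mm⁴.
Hole (subtracted): ⌀4, A = 12.566 mm², y = 160 mm, Ī = 12.566 mm⁴.
Centroid: ȳ = ΣA·y / ΣA = 161.95 mm.
Transfer each piece to the horizontal axis through the centroid using Ī + A·d² with d = y − 161.95:
  bottom plate: d = -151.95 mm → contributes +64 743 445 mm⁴
  web plate: d = -1.9517 mm → contributes +21 964 799 mm⁴
  top plate: d = 151.05 mm → contributes +65 413 679 mm⁴
  hole: d = -1.9517 mm → contributes −60.434 mm⁴
Total I = 152 121 863 mm⁴.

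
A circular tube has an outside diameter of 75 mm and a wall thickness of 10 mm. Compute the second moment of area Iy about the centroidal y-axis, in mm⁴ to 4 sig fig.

Decompose the section into non-overlapping parts with the origin at the bottom-left of its bounding rectangle.
Outer circle: ⌀75, A = 4417.86 mm², x = 37.5 mm, Ī = 1 553 156 mm⁴.
Bore (subtracted): ⌀55, A = 2375.83 mm², x = 37.5 mm, Ī = 449 180 mm⁴.
By symmetry the centroid is at mid-width, x̄ = 37.5 mm.
All pieces are centred on the centroidal y-axis, so I = ΣĪ (holes subtracted) = 1 103 975 mm⁴.

Iy ≈ 1.104 × 10⁶ mm⁴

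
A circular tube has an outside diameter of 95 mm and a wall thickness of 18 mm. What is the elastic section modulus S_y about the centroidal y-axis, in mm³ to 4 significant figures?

Break the section into simple shapes (no overlaps), measuring from the bottom-left corner of the bounding box.
Outer circle: ⌀95, A = 7088.22 mm², x = 47.5 mm, Ī = 3 998 198 mm⁴.
Bore (subtracted): ⌀59, A = 2733.97 mm², x = 47.5 mm, Ī = 594 810 mm⁴.
By symmetry the centroid is at mid-width, x̄ = 47.5 mm.
All pieces are centred on the centroidal y-axis, so I = ΣĪ (holes subtracted) = 3 403 389 mm⁴.
Extreme fibre distance c = 47.5 mm; S = I/c = 71650.3 mm³.

S_y ≈ 7.165 × 10⁴ mm³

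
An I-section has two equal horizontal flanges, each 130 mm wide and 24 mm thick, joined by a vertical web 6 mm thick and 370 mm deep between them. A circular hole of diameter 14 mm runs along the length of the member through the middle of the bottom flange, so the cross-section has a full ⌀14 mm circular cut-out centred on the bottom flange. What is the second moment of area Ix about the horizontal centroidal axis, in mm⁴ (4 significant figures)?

Split into non-overlapping primitives; take the origin at the lower-left of the bounding box.
Bottom flange: 130 × 24, A = 3 120 mm², y = 12 mm, Ī = 149 760 mm⁴.
Web: 6 × 370, A = 2 220 mm², y = 209 mm, Ī = 25 326 500 mm⁴.
Top flange: 130 × 24, A = 3 120 mm², y = 406 mm, Ī = 149 760 mm⁴.
Hole (subtracted): ⌀14, A = 153.938 mm², y = 12 mm, Ī = 1885.74 mm⁴.
Centroid: ȳ = ΣA·y / ΣA = 212.651 mm.
Transfer each piece to the horizontal centroidal axis using Ī + A·d² with d = y − 212.651:
  bottom flange: d = -200.651 mm → contributes +125 763 585 mm⁴
  web: d = -3.65104 mm → contributes +25 356 093 mm⁴
  top flange: d = 193.349 mm → contributes +116 787 275 mm⁴
  hole: d = -200.651 mm → contributes −6 199 561 mm⁴
Total I = 261 707 392 mm⁴.

Ix ≈ 2.617 × 10⁸ mm⁴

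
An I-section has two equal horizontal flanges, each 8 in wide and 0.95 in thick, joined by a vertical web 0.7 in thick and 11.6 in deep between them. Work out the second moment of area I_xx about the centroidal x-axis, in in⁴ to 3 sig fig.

I_xx ≈ 691 in⁴

Break the section into simple shapes (no overlaps), measuring from the bottom-left corner of the bounding box.
Bottom flange: 8 × 0.95, A = 7.6 in², y = 0.475 in, Ī = 0.57158 in⁴.
Web: 0.7 × 11.6, A = 8.12 in², y = 6.75 in, Ī = 91.052 in⁴.
Top flange: 8 × 0.95, A = 7.6 in², y = 13.025 in, Ī = 0.57158 in⁴.
By symmetry the centroid is at mid-height, ȳ = 6.75 in.
Transfer each piece to the centroidal x-axis using Ī + A·d² with d = y − 6.75:
  bottom flange: d = -6.275 in → contributes +299.83 in⁴
  web: d = 0 in → contributes +91.052 in⁴
  top flange: d = 6.275 in → contributes +299.83 in⁴
Total I = 690.7 in⁴.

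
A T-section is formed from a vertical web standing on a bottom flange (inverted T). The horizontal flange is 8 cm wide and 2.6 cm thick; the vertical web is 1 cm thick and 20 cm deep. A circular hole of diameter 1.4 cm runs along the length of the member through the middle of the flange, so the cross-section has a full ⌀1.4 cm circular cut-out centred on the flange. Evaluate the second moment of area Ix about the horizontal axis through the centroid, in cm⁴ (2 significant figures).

Break the section into simple shapes (no overlaps), measuring from the bottom-left corner of the bounding box.
Flange: 8 × 2.6, A = 20.8 cm², y = 1.3 cm, Ī = 11.72 cm⁴.
Web: 1 × 20, A = 20 cm², y = 12.6 cm, Ī = 666.7 cm⁴.
Hole (subtracted): ⌀1.4, A = 1.539 cm², y = 1.3 cm, Ī = 0.1886 cm⁴.
Centroid: ȳ = ΣA·y / ΣA = 7.056 cm.
Transfer each piece to the horizontal axis through the centroid using Ī + A·d² with d = y − 7.056:
  flange: d = -5.756 cm → contributes +701 cm⁴
  web: d = 5.544 cm → contributes +1 281 cm⁴
  hole: d = -5.756 cm → contributes −51.2 cm⁴
Total I = 1 931 cm⁴.

Ix ≈ 1900 cm⁴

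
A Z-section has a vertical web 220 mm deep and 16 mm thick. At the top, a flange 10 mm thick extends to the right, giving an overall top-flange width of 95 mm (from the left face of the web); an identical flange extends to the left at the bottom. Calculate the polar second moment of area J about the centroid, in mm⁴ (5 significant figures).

Decompose the section into non-overlapping parts with the origin at the bottom-left of its bounding rectangle.
Web: 16 × 220, A = 3 520 mm², y = 110 mm, Ī = 14 197 333 mm⁴.
Top flange (beyond web): 79 × 10, A = 790 mm², y = 215 mm, Ī = 6583.333 mm⁴.
Bottom flange (beyond web): 79 × 10, A = 790 mm², y = 5 mm, Ī = 6583.333 mm⁴.
Centroid: ȳ = ΣA·y / ΣA = 110 mm.
Transfer each piece to the centroidal x-axis using Ī + A·d² with d = y − 110:
  web: d = 0 mm → contributes +14 197 333 mm⁴
  top flange (beyond web): d = 105 mm → contributes +8 716 333 mm⁴
  bottom flange (beyond web): d = -105 mm → contributes +8 716 333 mm⁴
Total I = 31 630 000 mm⁴.
For the y-axis: x̄ = 87 mm.
Repeating about the centroidal y-axis gives I_y = 4 461 700 mm⁴.
Polar second moment: J = I_x + I_y = 36 091 700 mm⁴.

J ≈ 3.6092 × 10⁷ mm⁴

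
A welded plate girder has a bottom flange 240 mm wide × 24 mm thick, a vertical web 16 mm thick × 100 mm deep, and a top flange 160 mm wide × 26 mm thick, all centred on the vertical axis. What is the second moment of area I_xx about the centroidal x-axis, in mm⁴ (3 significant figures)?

I_xx ≈ 3.97 × 10⁷ mm⁴

Decompose the section into non-overlapping parts with the origin at the bottom-left of its bounding rectangle.
Bottom plate: 240 × 24, A = 5 760 mm², y = 12 mm, Ī = 276 480 mm⁴.
Web plate: 16 × 100, A = 1 600 mm², y = 74 mm, Ī = 1 333 333 mm⁴.
Top plate: 160 × 26, A = 4 160 mm², y = 137 mm, Ī = 234 347 mm⁴.
Centroid: ȳ = ΣA·y / ΣA = 65.75 mm.
Transfer each piece to the centroidal x-axis using Ī + A·d² with d = y − 65.75:
  bottom plate: d = -53.75 mm → contributes +16 917 480 mm⁴
  web plate: d = 8.25 mm → contributes +1 442 233 mm⁴
  top plate: d = 71.25 mm → contributes +21 352 847 mm⁴
Total I = 39 712 560 mm⁴.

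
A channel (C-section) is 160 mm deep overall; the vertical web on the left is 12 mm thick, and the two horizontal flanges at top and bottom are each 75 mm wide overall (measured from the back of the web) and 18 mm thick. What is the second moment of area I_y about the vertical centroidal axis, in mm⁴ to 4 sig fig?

Decompose the section into non-overlapping parts with the origin at the bottom-left of its bounding rectangle.
Web: 12 × 160, A = 1 920 mm², x = 6 mm, Ī = 23 040 mm⁴.
Top flange (beyond web): 63 × 18, A = 1 134 mm², x = 43.5 mm, Ī = 375 071 mm⁴.
Bottom flange (beyond web): 63 × 18, A = 1 134 mm², x = 43.5 mm, Ī = 375 071 mm⁴.
Centroid: x̄ = ΣA·x / ΣA = 26.308 mm.
Transfer each piece to the vertical centroidal axis using Ī + A·d² with d = x − 26.308:
  web: d = -20.308 mm → contributes +814 878 mm⁴
  top flange (beyond web): d = 17.192 mm → contributes +710 240 mm⁴
  bottom flange (beyond web): d = 17.192 mm → contributes +710 240 mm⁴
Total I = 2 235 359 mm⁴.

I_y ≈ 2.235 × 10⁶ mm⁴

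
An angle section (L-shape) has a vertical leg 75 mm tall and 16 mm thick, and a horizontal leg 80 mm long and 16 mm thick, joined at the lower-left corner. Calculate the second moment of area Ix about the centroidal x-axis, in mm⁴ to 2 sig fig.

Split into non-overlapping primitives; take the origin at the lower-left of the bounding box.
Vertical leg: 16 × 75, A = 1 200 mm², y = 37.5 mm, Ī = 562 500 mm⁴.
Horizontal leg (remainder): 64 × 16, A = 1 024 mm², y = 8 mm, Ī = 21 845 mm⁴.
Centroid: ȳ = ΣA·y / ΣA = 23.92 mm.
Transfer each piece to the centroidal x-axis using Ī + A·d² with d = y − 23.92:
  vertical leg: d = 13.58 mm → contributes +783 889 mm⁴
  horizontal leg (remainder): d = -15.92 mm → contributes +281 285 mm⁴
Total I = 1 065 174 mm⁴.

Ix ≈ 1.1 × 10⁶ mm⁴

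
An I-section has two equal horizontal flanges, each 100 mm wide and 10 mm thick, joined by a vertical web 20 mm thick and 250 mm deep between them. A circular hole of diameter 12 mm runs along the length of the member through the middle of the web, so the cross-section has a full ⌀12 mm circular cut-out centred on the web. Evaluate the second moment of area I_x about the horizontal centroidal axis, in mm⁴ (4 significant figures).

I_x ≈ 5.986 × 10⁷ mm⁴

Treat the section as a set of non-overlapping primitives; coordinates are from the bounding-box lower-left.
Bottom flange: 100 × 10, A = 1 000 mm², y = 5 mm, Ī = 8333.33 mm⁴.
Web: 20 × 250, A = 5 000 mm², y = 135 mm, Ī = 26 041 667 mm⁴.
Top flange: 100 × 10, A = 1 000 mm², y = 265 mm, Ī = 8333.33 mm⁴.
Hole (subtracted): ⌀12, A = 113.097 mm², y = 135 mm, Ī = 1017.88 mm⁴.
By symmetry the centroid is at mid-height, ȳ = 135 mm.
Transfer each piece to the horizontal centroidal axis using Ī + A·d² with d = y − 135:
  bottom flange: d = -130 mm → contributes +16 908 333 mm⁴
  web: d = 0 mm → contributes +26 041 667 mm⁴
  top flange: d = 130 mm → contributes +16 908 333 mm⁴
  hole: d = 0 mm → contributes −1017.88 mm⁴
Total I = 59 857 315 mm⁴.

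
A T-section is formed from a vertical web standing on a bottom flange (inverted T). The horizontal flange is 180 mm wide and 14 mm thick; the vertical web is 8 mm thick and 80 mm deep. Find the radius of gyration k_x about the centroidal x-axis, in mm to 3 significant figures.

k_x ≈ 21.9 mm

Break the section into simple shapes (no overlaps), measuring from the bottom-left corner of the bounding box.
Flange: 180 × 14, A = 2 520 mm², y = 7 mm, Ī = 41 160 mm⁴.
Web: 8 × 80, A = 640 mm², y = 54 mm, Ī = 341 333 mm⁴.
Centroid: ȳ = ΣA·y / ΣA = 16.519 mm.
Transfer each piece to the centroidal x-axis using Ī + A·d² with d = y − 16.519:
  flange: d = -9.519 mm → contributes +269 500 mm⁴
  web: d = 37.481 mm → contributes +1 240 422 mm⁴
Total I = 1 509 922 mm⁴.
Radius of gyration: k = √(I/A) = √(1 509 922 / 3 160) = 21.859 mm.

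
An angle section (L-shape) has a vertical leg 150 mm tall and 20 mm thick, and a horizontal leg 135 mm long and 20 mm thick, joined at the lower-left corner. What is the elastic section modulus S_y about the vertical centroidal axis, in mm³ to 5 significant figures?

Break the section into simple shapes (no overlaps), measuring from the bottom-left corner of the bounding box.
Vertical leg: 20 × 150, A = 3 000 mm², x = 10 mm, Ī = 100 000 mm⁴.
Horizontal leg (remainder): 115 × 20, A = 2 300 mm², x = 77.5 mm, Ī = 2 534 792 mm⁴.
Centroid: x̄ = ΣA·x / ΣA = 39.29245 mm.
Transfer each piece to the vertical centroidal axis using Ī + A·d² with d = x − 39.29245:
  vertical leg: d = -29.29245 mm → contributes +2 674 143 mm⁴
  horizontal leg (remainder): d = 38.20755 mm → contributes +5 892 370 mm⁴
Total I = 8 566 513 mm⁴.
Extreme fibre distance c = 95.70755 mm; S = I/c = 89507.19 mm³.

S_y ≈ 8.9507 × 10⁴ mm³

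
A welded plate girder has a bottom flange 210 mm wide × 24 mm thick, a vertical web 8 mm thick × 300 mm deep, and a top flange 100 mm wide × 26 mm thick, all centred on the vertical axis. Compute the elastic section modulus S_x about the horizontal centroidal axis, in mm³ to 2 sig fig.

S_x ≈ 9.5 × 10⁵ mm³

Split into non-overlapping primitives; take the origin at the lower-left of the bounding box.
Bottom plate: 210 × 24, A = 5 040 mm², y = 12 mm, Ī = 241 920 mm⁴.
Web plate: 8 × 300, A = 2 400 mm², y = 174 mm, Ī = 18 000 000 mm⁴.
Top plate: 100 × 26, A = 2 600 mm², y = 337 mm, Ī = 146 467 mm⁴.
Centroid: ȳ = ΣA·y / ΣA = 134.9 mm.
Transfer each piece to the horizontal centroidal axis using Ī + A·d² with d = y − 134.9:
  bottom plate: d = -122.9 mm → contributes +76 353 834 mm⁴
  web plate: d = 39.11 mm → contributes +21 671 313 mm⁴
  top plate: d = 202.1 mm → contributes +106 354 075 mm⁴
Total I = 204 379 222 mm⁴.
Extreme fibre distance c = 215.1 mm; S = I/c = 950 108 mm³.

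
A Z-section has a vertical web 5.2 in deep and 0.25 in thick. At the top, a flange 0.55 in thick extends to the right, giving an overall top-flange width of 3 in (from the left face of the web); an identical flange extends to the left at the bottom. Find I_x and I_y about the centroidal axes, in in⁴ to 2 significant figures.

Decompose the section into non-overlapping parts with the origin at the bottom-left of its bounding rectangle.
Web: 0.25 × 5.2, A = 1.3 in², y = 2.6 in, Ī = 2.929 in⁴.
Top flange (beyond web): 2.75 × 0.55, A = 1.513 in², y = 4.925 in, Ī = 0.03813 in⁴.
Bottom flange (beyond web): 2.75 × 0.55, A = 1.513 in², y = 0.275 in, Ī = 0.03813 in⁴.
Centroid: ȳ = ΣA·y / ΣA = 2.6 in.
Transfer each piece to the centroidal x-axis using Ī + A·d² with d = y − 2.6:
  web: d = 0 in → contributes +2.929 in⁴
  top flange (beyond web): d = 2.325 in → contributes +8.214 in⁴
  bottom flange (beyond web): d = -2.325 in → contributes +8.214 in⁴
Total I = 19.36 in⁴.
For the y-axis: x̄ = 2.875 in.
Repeating about the centroidal y-axis gives I_y = 8.719 in⁴.

I_x ≈ 19 in⁴, I_y ≈ 8.7 in⁴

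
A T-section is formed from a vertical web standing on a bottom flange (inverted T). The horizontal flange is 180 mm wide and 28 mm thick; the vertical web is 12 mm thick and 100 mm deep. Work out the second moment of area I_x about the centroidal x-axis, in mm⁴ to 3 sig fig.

Split into non-overlapping primitives; take the origin at the lower-left of the bounding box.
Flange: 180 × 28, A = 5 040 mm², y = 14 mm, Ī = 329 280 mm⁴.
Web: 12 × 100, A = 1 200 mm², y = 78 mm, Ī = 1 000 000 mm⁴.
Centroid: ȳ = ΣA·y / ΣA = 26.308 mm.
Transfer each piece to the centroidal x-axis using Ī + A·d² with d = y − 26.308:
  flange: d = -12.308 mm → contributes +1 092 736 mm⁴
  web: d = 51.692 mm → contributes +4 206 514 mm⁴
Total I = 5 299 249 mm⁴.

I_x ≈ 5.30 × 10⁶ mm⁴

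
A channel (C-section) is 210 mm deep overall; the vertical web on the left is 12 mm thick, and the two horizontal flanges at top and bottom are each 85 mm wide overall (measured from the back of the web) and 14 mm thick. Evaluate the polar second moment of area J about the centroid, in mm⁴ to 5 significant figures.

Break the section into simple shapes (no overlaps), measuring from the bottom-left corner of the bounding box.
Web: 12 × 210, A = 2 520 mm², y = 105 mm, Ī = 9 261 000 mm⁴.
Top flange (beyond web): 73 × 14, A = 1 022 mm², y = 203 mm, Ī = 16692.67 mm⁴.
Bottom flange (beyond web): 73 × 14, A = 1 022 mm², y = 7 mm, Ī = 16692.67 mm⁴.
By symmetry the centroid is at mid-height, ȳ = 105 mm.
Transfer each piece to the centroidal x-axis using Ī + A·d² with d = y − 105:
  web: d = 0 mm → contributes +9 261 000 mm⁴
  top flange (beyond web): d = 98 mm → contributes +9 831 981 mm⁴
  bottom flange (beyond web): d = -98 mm → contributes +9 831 981 mm⁴
Total I = 28 924 961 mm⁴.
For the y-axis: x̄ = 25.03374 mm.
Repeating about the centroidal y-axis gives I_y = 2 976 460 mm⁴.
Polar second moment: J = I_x + I_y = 31 901 421 mm⁴.

J ≈ 3.1901 × 10⁷ mm⁴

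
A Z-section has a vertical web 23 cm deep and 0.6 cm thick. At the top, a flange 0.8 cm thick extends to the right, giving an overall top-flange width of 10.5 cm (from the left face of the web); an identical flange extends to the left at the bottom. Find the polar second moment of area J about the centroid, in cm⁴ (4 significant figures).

J ≈ 3127 cm⁴

Treat the section as a set of non-overlapping primitives; coordinates are from the bounding-box lower-left.
Web: 0.6 × 23, A = 13.8 cm², y = 11.5 cm, Ī = 608.35 cm⁴.
Top flange (beyond web): 9.9 × 0.8, A = 7.92 cm², y = 22.6 cm, Ī = 0.4224 cm⁴.
Bottom flange (beyond web): 9.9 × 0.8, A = 7.92 cm², y = 0.4 cm, Ī = 0.4224 cm⁴.
Centroid: ȳ = ΣA·y / ΣA = 11.5 cm.
Transfer each piece to the centroidal x-axis using Ī + A·d² with d = y − 11.5:
  web: d = 0 cm → contributes +608.35 cm⁴
  top flange (beyond web): d = 11.1 cm → contributes +976.246 cm⁴
  bottom flange (beyond web): d = -11.1 cm → contributes +976.246 cm⁴
Total I = 2560.84 cm⁴.
For the y-axis: x̄ = 10.2 cm.
Repeating about the centroidal y-axis gives I_y = 566.377 cm⁴.
Polar second moment: J = I_x + I_y = 3127.22 cm⁴.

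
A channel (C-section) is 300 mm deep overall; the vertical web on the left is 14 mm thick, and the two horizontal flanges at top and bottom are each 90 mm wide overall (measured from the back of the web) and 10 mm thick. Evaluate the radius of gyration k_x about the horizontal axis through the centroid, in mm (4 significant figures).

k_x ≈ 105.3 mm

Decompose the section into non-overlapping parts with the origin at the bottom-left of its bounding rectangle.
Web: 14 × 300, A = 4 200 mm², y = 150 mm, Ī = 31 500 000 mm⁴.
Top flange (beyond web): 76 × 10, A = 760 mm², y = 295 mm, Ī = 6333.33 mm⁴.
Bottom flange (beyond web): 76 × 10, A = 760 mm², y = 5 mm, Ī = 6333.33 mm⁴.
By symmetry the centroid is at mid-height, ȳ = 150 mm.
Transfer each piece to the horizontal axis through the centroid using Ī + A·d² with d = y − 150:
  web: d = 0 mm → contributes +31 500 000 mm⁴
  top flange (beyond web): d = 145 mm → contributes +15 985 333 mm⁴
  bottom flange (beyond web): d = -145 mm → contributes +15 985 333 mm⁴
Total I = 63 470 667 mm⁴.
Radius of gyration: k = √(I/A) = √(63 470 667 / 5 720) = 105.339 mm.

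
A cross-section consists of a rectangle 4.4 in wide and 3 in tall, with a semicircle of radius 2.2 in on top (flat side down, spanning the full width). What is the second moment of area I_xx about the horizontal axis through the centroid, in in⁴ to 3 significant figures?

I_xx ≈ 41.0 in⁴

Split into non-overlapping primitives; take the origin at the lower-left of the bounding box.
Rectangular body: 4.4 × 3, A = 13.2 in², y = 1.5 in, Ī = 9.9 in⁴.
Semicircular cap: semicircle r = 2.2, A = 7.6027 in², y = 3.9337 in, Ī = 2.5711 in⁴.
Centroid: ȳ = ΣA·y / ΣA = 2.3894 in.
Transfer each piece to the horizontal axis through the centroid using Ī + A·d² with d = y − 2.3894:
  rectangular body: d = -0.88944 in → contributes +20.342 in⁴
  semicircular cap: d = 1.5443 in → contributes +20.702 in⁴
Total I = 41.044 in⁴.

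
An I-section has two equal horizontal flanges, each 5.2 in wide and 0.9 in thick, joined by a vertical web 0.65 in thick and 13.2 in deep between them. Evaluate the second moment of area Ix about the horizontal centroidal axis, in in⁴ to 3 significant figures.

Treat the section as a set of non-overlapping primitives; coordinates are from the bounding-box lower-left.
Bottom flange: 5.2 × 0.9, A = 4.68 in², y = 0.45 in, Ī = 0.3159 in⁴.
Web: 0.65 × 13.2, A = 8.58 in², y = 7.5 in, Ī = 124.58 in⁴.
Top flange: 5.2 × 0.9, A = 4.68 in², y = 14.55 in, Ī = 0.3159 in⁴.
By symmetry the centroid is at mid-height, ȳ = 7.5 in.
Transfer each piece to the horizontal centroidal axis using Ī + A·d² with d = y − 7.5:
  bottom flange: d = -7.05 in → contributes +232.92 in⁴
  web: d = 0 in → contributes +124.58 in⁴
  top flange: d = 7.05 in → contributes +232.92 in⁴
Total I = 590.43 in⁴.

Ix ≈ 590 in⁴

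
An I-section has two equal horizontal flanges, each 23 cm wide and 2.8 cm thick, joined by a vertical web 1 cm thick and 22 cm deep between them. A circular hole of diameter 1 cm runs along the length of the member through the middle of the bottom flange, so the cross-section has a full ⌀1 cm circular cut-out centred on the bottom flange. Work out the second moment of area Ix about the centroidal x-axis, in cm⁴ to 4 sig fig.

Decompose the section into non-overlapping parts with the origin at the bottom-left of its bounding rectangle.
Bottom flange: 23 × 2.8, A = 64.4 cm², y = 1.4 cm, Ī = 42.0747 cm⁴.
Web: 1 × 22, A = 22 cm², y = 13.8 cm, Ī = 887.333 cm⁴.
Top flange: 23 × 2.8, A = 64.4 cm², y = 26.2 cm, Ī = 42.0747 cm⁴.
Hole (subtracted): ⌀1, A = 0.785398 cm², y = 1.4 cm, Ī = 0.0490874 cm⁴.
Centroid: ȳ = ΣA·y / ΣA = 13.8649 cm.
Transfer each piece to the centroidal x-axis using Ī + A·d² with d = y − 13.8649:
  bottom flange: d = -12.4649 cm → contributes +10048.2 cm⁴
  web: d = -0.0649199 cm → contributes +887.426 cm⁴
  top flange: d = 12.3351 cm → contributes +9840.81 cm⁴
  hole: d = -12.4649 cm → contributes −122.08 cm⁴
Total I = 20654.3 cm⁴.

Ix ≈ 2.065 × 10⁴ cm⁴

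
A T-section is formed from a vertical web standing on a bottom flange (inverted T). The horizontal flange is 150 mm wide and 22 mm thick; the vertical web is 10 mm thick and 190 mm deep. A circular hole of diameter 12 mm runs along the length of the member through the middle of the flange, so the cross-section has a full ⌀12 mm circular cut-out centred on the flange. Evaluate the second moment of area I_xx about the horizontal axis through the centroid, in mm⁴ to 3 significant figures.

Break the section into simple shapes (no overlaps), measuring from the bottom-left corner of the bounding box.
Flange: 150 × 22, A = 3 300 mm², y = 11 mm, Ī = 133 100 mm⁴.
Web: 10 × 190, A = 1 900 mm², y = 117 mm, Ī = 5 715 833 mm⁴.
Hole (subtracted): ⌀12, A = 113.1 mm², y = 11 mm, Ī = 1017.9 mm⁴.
Centroid: ȳ = ΣA·y / ΣA = 50.592 mm.
Transfer each piece to the horizontal axis through the centroid using Ī + A·d² with d = y − 50.592:
  flange: d = -39.592 mm → contributes +5 305 904 mm⁴
  web: d = 66.408 mm → contributes +14 094 908 mm⁴
  hole: d = -39.592 mm → contributes −178 300 mm⁴
Total I = 19 222 512 mm⁴.

I_xx ≈ 1.92 × 10⁷ mm⁴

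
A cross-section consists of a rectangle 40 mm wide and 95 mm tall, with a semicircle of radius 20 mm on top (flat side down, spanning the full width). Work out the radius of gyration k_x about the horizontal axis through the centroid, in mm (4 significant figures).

Break the section into simple shapes (no overlaps), measuring from the bottom-left corner of the bounding box.
Rectangular body: 40 × 95, A = 3 800 mm², y = 47.5 mm, Ī = 2 857 917 mm⁴.
Semicircular cap: semicircle r = 20, A = 628.319 mm², y = 103.488 mm, Ī = 17561.1 mm⁴.
Centroid: ȳ = ΣA·y / ΣA = 55.444 mm.
Transfer each piece to the horizontal axis through the centroid using Ī + A·d² with d = y − 55.444:
  rectangular body: d = -7.94398 mm → contributes +3 097 722 mm⁴
  semicircular cap: d = 48.0443 mm → contributes +1 467 880 mm⁴
Total I = 4 565 602 mm⁴.
Radius of gyration: k = √(I/A) = √(4 565 602 / 4428.32) = 32.1092 mm.

k_x ≈ 32.11 mm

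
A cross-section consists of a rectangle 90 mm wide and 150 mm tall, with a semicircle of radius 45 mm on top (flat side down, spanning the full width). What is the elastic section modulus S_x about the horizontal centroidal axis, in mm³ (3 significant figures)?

S_x ≈ 4.76 × 10⁵ mm³

Break the section into simple shapes (no overlaps), measuring from the bottom-left corner of the bounding box.
Rectangular body: 90 × 150, A = 13 500 mm², y = 75 mm, Ī = 25 312 500 mm⁴.
Semicircular cap: semicircle r = 45, A = 3180.9 mm², y = 169.1 mm, Ī = 450 072 mm⁴.
Centroid: ȳ = ΣA·y / ΣA = 92.944 mm.
Transfer each piece to the horizontal centroidal axis using Ī + A·d² with d = y − 92.944:
  rectangular body: d = -17.944 mm → contributes +29 659 132 mm⁴
  semicircular cap: d = 76.155 mm → contributes +18 897 749 mm⁴
Total I = 48 556 881 mm⁴.
Extreme fibre distance c = 102.06 mm; S = I/c = 475 785 mm³.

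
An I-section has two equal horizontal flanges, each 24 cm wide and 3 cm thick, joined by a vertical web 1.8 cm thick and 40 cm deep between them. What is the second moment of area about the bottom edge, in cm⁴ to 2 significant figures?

Split into non-overlapping primitives; take the origin at the lower-left of the bounding box.
Bottom flange: 24 × 3, A = 72 cm², y = 1.5 cm, Ī = 54 cm⁴.
Web: 1.8 × 40, A = 72 cm², y = 23 cm, Ī = 9 600 cm⁴.
Top flange: 24 × 3, A = 72 cm², y = 44.5 cm, Ī = 54 cm⁴.
Transfer each piece to a horizontal axis along the bottom face using Ī + A·d² with d = y − 0:
  bottom flange: d = 1.5 cm → contributes +216 cm⁴
  web: d = 23 cm → contributes +47 688 cm⁴
  top flange: d = 44.5 cm → contributes +142 632 cm⁴
Total I = 190 536 cm⁴.

I_base ≈ 1.9 × 10⁵ cm⁴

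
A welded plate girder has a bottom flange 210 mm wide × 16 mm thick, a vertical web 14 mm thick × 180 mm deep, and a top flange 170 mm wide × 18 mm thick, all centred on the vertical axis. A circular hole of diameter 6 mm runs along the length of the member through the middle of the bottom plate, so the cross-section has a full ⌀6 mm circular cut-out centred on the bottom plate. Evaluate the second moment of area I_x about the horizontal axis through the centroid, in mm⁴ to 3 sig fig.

Split into non-overlapping primitives; take the origin at the lower-left of the bounding box.
Bottom plate: 210 × 16, A = 3 360 mm², y = 8 mm, Ī = 71 680 mm⁴.
Web plate: 14 × 180, A = 2 520 mm², y = 106 mm, Ī = 6 804 000 mm⁴.
Top plate: 170 × 18, A = 3 060 mm², y = 205 mm, Ī = 82 620 mm⁴.
Hole (subtracted): ⌀6, A = 28.274 mm², y = 8 mm, Ī = 63.617 mm⁴.
Centroid: ȳ = ΣA·y / ΣA = 103.36 mm.
Transfer each piece to the horizontal axis through the centroid using Ī + A·d² with d = y − 103.36:
  bottom plate: d = -95.355 mm → contributes +30 622 908 mm⁴
  web plate: d = 2.6447 mm → contributes +6 821 626 mm⁴
  top plate: d = 101.64 mm → contributes +31 697 473 mm⁴
  hole: d = -95.355 mm → contributes −257 152 mm⁴
Total I = 68 884 856 mm⁴.

I_x ≈ 6.89 × 10⁷ mm⁴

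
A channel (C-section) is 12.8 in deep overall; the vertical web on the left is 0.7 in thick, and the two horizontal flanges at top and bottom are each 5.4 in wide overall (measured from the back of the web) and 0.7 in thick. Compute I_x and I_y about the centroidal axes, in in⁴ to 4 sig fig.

Split into non-overlapping primitives; take the origin at the lower-left of the bounding box.
Web: 0.7 × 12.8, A = 8.96 in², y = 6.4 in, Ī = 122.334 in⁴.
Top flange (beyond web): 4.7 × 0.7, A = 3.29 in², y = 12.45 in, Ī = 0.134342 in⁴.
Bottom flange (beyond web): 4.7 × 0.7, A = 3.29 in², y = 0.35 in, Ī = 0.134342 in⁴.
By symmetry the centroid is at mid-height, ȳ = 6.4 in.
Transfer each piece to the centroidal x-axis using Ī + A·d² with d = y − 6.4:
  web: d = 0 in → contributes +122.334 in⁴
  top flange (beyond web): d = 6.05 in → contributes +120.557 in⁴
  bottom flange (beyond web): d = -6.05 in → contributes +120.557 in⁴
Total I = 363.447 in⁴.
For the y-axis: x̄ = 1.49324 in.
Repeating about the centroidal y-axis gives I_y = 40.1359 in⁴.

I_x ≈ 363.4 in⁴, I_y ≈ 40.14 in⁴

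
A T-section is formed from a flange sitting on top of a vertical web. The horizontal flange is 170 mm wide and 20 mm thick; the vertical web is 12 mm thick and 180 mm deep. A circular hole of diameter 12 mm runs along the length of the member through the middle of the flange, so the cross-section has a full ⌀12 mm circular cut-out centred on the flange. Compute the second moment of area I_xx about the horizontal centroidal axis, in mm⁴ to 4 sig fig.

I_xx ≈ 1.898 × 10⁷ mm⁴

Decompose the section into non-overlapping parts with the origin at the bottom-left of its bounding rectangle.
Flange: 170 × 20, A = 3 400 mm², y = 190 mm, Ī = 113 333 mm⁴.
Web: 12 × 180, A = 2 160 mm², y = 90 mm, Ī = 5 832 000 mm⁴.
Hole (subtracted): ⌀12, A = 113.097 mm², y = 190 mm, Ī = 1017.88 mm⁴.
Centroid: ȳ = ΣA·y / ΣA = 150.344 mm.
Transfer each piece to the horizontal centroidal axis using Ī + A·d² with d = y − 150.344:
  flange: d = 39.6556 mm → contributes +5 460 050 mm⁴
  web: d = -60.3444 mm → contributes +13 697 534 mm⁴
  hole: d = 39.6556 mm → contributes −178 871 mm⁴
Total I = 18 978 714 mm⁴.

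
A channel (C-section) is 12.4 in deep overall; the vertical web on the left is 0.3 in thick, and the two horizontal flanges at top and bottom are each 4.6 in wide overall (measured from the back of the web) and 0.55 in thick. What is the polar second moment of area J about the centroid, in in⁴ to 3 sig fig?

Treat the section as a set of non-overlapping primitives; coordinates are from the bounding-box lower-left.
Web: 0.3 × 12.4, A = 3.72 in², y = 6.2 in, Ī = 47.666 in⁴.
Top flange (beyond web): 4.3 × 0.55, A = 2.365 in², y = 12.125 in, Ī = 0.059618 in⁴.
Bottom flange (beyond web): 4.3 × 0.55, A = 2.365 in², y = 0.275 in, Ī = 0.059618 in⁴.
By symmetry the centroid is at mid-height, ȳ = 6.2 in.
Transfer each piece to the centroidal x-axis using Ī + A·d² with d = y − 6.2:
  web: d = 0 in → contributes +47.666 in⁴
  top flange (beyond web): d = 5.925 in → contributes +83.084 in⁴
  bottom flange (beyond web): d = -5.925 in → contributes +83.084 in⁴
Total I = 213.83 in⁴.
For the y-axis: x̄ = 1.4375 in.
Repeating about the centroidal y-axis gives I_y = 18.332 in⁴.
Polar second moment: J = I_x + I_y = 232.17 in⁴.

J ≈ 232 in⁴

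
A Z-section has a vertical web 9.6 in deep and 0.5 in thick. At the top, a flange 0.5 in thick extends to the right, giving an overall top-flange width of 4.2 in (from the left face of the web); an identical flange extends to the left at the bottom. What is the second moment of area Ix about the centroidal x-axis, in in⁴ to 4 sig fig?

Treat the section as a set of non-overlapping primitives; coordinates are from the bounding-box lower-left.
Web: 0.5 × 9.6, A = 4.8 in², y = 4.8 in, Ī = 36.864 in⁴.
Top flange (beyond web): 3.7 × 0.5, A = 1.85 in², y = 9.35 in, Ī = 0.0385417 in⁴.
Bottom flange (beyond web): 3.7 × 0.5, A = 1.85 in², y = 0.25 in, Ī = 0.0385417 in⁴.
Centroid: ȳ = ΣA·y / ΣA = 4.8 in.
Transfer each piece to the centroidal x-axis using Ī + A·d² with d = y − 4.8:
  web: d = 0 in → contributes +36.864 in⁴
  top flange (beyond web): d = 4.55 in → contributes +38.3382 in⁴
  bottom flange (beyond web): d = -4.55 in → contributes +38.3382 in⁴
Total I = 113.54 in⁴.

Ix ≈ 113.5 in⁴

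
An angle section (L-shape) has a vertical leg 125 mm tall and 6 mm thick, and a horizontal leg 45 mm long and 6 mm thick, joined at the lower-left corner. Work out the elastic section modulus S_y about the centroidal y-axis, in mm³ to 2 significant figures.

S_y ≈ 3300 mm³

Treat the section as a set of non-overlapping primitives; coordinates are from the bounding-box lower-left.
Vertical leg: 6 × 125, A = 750 mm², x = 3 mm, Ī = 2 250 mm⁴.
Horizontal leg (remainder): 39 × 6, A = 234 mm², x = 25.5 mm, Ī = 29 660 mm⁴.
Centroid: x̄ = ΣA·x / ΣA = 8.351 mm.
Transfer each piece to the centroidal y-axis using Ī + A·d² with d = x − 8.351:
  vertical leg: d = -5.351 mm → contributes +23 722 mm⁴
  horizontal leg (remainder): d = 17.15 mm → contributes +98 479 mm⁴
Total I = 122 201 mm⁴.
Extreme fibre distance c = 36.65 mm; S = I/c = 3 334 mm³.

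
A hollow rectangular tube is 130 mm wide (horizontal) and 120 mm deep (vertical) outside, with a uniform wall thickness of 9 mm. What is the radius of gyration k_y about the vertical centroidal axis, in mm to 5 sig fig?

Decompose the section into non-overlapping parts with the origin at the bottom-left of its bounding rectangle.
Outer rectangle: 130 × 120, A = 15 600 mm², x = 65 mm, Ī = 21 970 000 mm⁴.
Inner void (subtracted): 112 × 102, A = 11 424 mm², x = 65 mm, Ī = 11 941 888 mm⁴.
By symmetry the centroid is at mid-width, x̄ = 65 mm.
All pieces are centred on the vertical centroidal axis, so I = ΣĪ (holes subtracted) = 10 028 112 mm⁴.
Radius of gyration: k = √(I/A) = √(10 028 112 / 4 176) = 49.00375 mm.

k_y ≈ 49.004 mm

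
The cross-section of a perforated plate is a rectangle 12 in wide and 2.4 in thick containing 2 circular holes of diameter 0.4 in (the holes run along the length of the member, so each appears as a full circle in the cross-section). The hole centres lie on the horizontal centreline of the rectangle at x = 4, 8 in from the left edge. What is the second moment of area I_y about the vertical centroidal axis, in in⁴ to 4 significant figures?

I_y ≈ 344.6 in⁴

Decompose the section into non-overlapping parts with the origin at the bottom-left of its bounding rectangle.
Plate: 12 × 2.4, A = 28.8 in², x = 6 in, Ī = 345.6 in⁴.
Hole 1 (subtracted): ⌀0.4, A = 0.125664 in², x = 4 in, Ī = 0.00125664 in⁴.
Hole 2 (subtracted): ⌀0.4, A = 0.125664 in², x = 8 in, Ī = 0.00125664 in⁴.
By symmetry the centroid is at mid-width, x̄ = 6 in.
Transfer each piece to the vertical centroidal axis using Ī + A·d² with d = x − 6:
  plate: d = 0 in → contributes +345.6 in⁴
  hole 1: d = -2 in → contributes −0.503911 in⁴
  hole 2: d = 2 in → contributes −0.503911 in⁴
Total I = 344.592 in⁴.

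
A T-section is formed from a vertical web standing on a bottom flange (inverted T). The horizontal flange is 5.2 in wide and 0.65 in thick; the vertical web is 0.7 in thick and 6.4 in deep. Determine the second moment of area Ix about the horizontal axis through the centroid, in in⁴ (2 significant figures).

Ix ≈ 39 in⁴

Decompose the section into non-overlapping parts with the origin at the bottom-left of its bounding rectangle.
Flange: 5.2 × 0.65, A = 3.38 in², y = 0.325 in, Ī = 0.119 in⁴.
Web: 0.7 × 6.4, A = 4.48 in², y = 3.85 in, Ī = 15.29 in⁴.
Centroid: ȳ = ΣA·y / ΣA = 2.334 in.
Transfer each piece to the horizontal axis through the centroid using Ī + A·d² with d = y − 2.334:
  flange: d = -2.009 in → contributes +13.76 in⁴
  web: d = 1.516 in → contributes +25.59 in⁴
Total I = 39.35 in⁴.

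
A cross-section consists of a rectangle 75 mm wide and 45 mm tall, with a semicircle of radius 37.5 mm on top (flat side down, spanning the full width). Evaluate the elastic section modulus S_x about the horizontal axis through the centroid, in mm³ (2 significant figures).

S_x ≈ 6.2 × 10⁴ mm³

Treat the section as a set of non-overlapping primitives; coordinates are from the bounding-box lower-left.
Rectangular body: 75 × 45, A = 3 375 mm², y = 22.5 mm, Ī = 569 531 mm⁴.
Semicircular cap: semicircle r = 37.5, A = 2 209 mm², y = 60.92 mm, Ī = 217 049 mm⁴.
Centroid: ȳ = ΣA·y / ΣA = 37.7 mm.
Transfer each piece to the horizontal axis through the centroid using Ī + A·d² with d = y − 37.7:
  rectangular body: d = -15.2 mm → contributes +1 348 951 mm⁴
  semicircular cap: d = 23.22 mm → contributes +1 407 914 mm⁴
Total I = 2 756 864 mm⁴.
Extreme fibre distance c = 44.8 mm; S = I/c = 61 533 mm³.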